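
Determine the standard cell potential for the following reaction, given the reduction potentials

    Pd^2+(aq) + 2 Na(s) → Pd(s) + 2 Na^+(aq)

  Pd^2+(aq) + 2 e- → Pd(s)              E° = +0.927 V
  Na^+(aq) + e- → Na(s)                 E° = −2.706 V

In the reaction as written, Pd^2+(aq) is reduced (cathode) and Na^+(aq) is produced by oxidation at the anode.
E°cell = E°(cathode) − E°(anode) = +0.927 − (−2.706) = +3.633 V.

+3.633 V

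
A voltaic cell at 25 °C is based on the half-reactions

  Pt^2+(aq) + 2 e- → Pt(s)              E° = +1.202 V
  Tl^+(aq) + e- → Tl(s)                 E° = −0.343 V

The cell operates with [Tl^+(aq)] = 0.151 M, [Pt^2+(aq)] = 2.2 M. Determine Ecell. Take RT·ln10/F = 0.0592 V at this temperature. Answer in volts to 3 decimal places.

+1.604 V

Pt²⁺/Pt is reduced (cathode, E° = +1.202 V) and Tl⁺/Tl is oxidized (anode).
E°cell = +1.202 − (−0.343) = +1.545 V, with n = 2 electrons transferred.
Balancing gives Pt^2+(aq) + 2 Tl(s) → Pt(s) + 2 Tl^+(aq); hence Q = [Tl^+(aq)]^2 / [Pt^2+(aq)] = 0.0104 (log Q = −1.984).
Applying E = E° − (RT ln10/nF)·log Q gives +1.545 − (0.0592/2)(−1.984) = +1.604 V.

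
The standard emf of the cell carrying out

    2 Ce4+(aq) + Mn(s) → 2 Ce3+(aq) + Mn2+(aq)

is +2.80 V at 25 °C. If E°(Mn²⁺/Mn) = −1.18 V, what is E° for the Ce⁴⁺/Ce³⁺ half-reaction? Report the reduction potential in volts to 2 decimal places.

+1.62 V

In the reaction as written the Ce⁴⁺/Ce³⁺ couple is reduced (cathode) and Mn²⁺/Mn is oxidized (anode), so E°cell = E°(Ce⁴⁺/Ce³⁺) − E°(Mn²⁺/Mn).
E°(Ce⁴⁺/Ce³⁺) = E°cell + E°(anode) = +2.80 + (−1.18) = +1.62 V.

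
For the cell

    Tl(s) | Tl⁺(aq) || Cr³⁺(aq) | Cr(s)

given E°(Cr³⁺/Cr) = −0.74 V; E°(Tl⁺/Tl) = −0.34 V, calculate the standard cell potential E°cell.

−0.40 V

By convention the left-hand electrode in cell notation is the anode (oxidation) and the right-hand electrode is the cathode (reduction).
E°cell = E°(right) − E°(left) = −0.74 − (−0.34) = −0.40 V.
The negative sign shows that, as written, the cell would require an external voltage to drive the reaction.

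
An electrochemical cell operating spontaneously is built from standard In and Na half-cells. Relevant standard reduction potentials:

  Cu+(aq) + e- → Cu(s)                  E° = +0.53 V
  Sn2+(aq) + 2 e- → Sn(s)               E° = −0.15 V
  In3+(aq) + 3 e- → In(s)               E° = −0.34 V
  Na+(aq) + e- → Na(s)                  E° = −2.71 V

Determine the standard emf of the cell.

+2.37 V

Of the two couples in this cell, the one with the more positive reduction potential is reduced at the cathode: here that is In³⁺/In (−0.34 V); Na⁺/Na (−2.71 V) is the anode.
E°cell = E°(cathode) − E°(anode) = −0.34 − (−2.71) = +2.37 V.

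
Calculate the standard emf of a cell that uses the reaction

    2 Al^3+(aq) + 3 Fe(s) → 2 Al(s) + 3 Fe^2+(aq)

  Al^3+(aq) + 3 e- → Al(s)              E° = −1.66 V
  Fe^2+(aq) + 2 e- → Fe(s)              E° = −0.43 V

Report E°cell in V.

−1.23 V

In the reaction as written, Al^3+(aq) is reduced (cathode) and Fe^2+(aq) is produced by oxidation at the anode.
E°cell = E°(cathode) − E°(anode) = −1.66 − (−0.43) = −1.23 V.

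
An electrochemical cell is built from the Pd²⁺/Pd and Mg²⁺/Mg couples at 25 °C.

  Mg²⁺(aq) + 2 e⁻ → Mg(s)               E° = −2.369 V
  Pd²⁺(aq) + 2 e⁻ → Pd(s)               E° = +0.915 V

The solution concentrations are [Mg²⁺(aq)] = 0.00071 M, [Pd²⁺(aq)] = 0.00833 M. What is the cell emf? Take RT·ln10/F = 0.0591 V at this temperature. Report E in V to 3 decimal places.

The Pd²⁺/Pd couple has the more positive E°, so it is the cathode; Mg²⁺/Mg is the anode.
The standard potential is +0.915 − (−2.369) = +3.284 V and the balanced reaction transfers n = 2 electrons.
Balancing gives Pd²⁺(aq) + Mg(s) → Pd(s) + Mg²⁺(aq); hence Q = [Mg²⁺(aq)] / [Pd²⁺(aq)] = 0.0852 (log Q = −1.069).
By the Nernst equation, E = +3.284 − (0.0591/2)·(−1.069) = +3.316 V.

+3.316 V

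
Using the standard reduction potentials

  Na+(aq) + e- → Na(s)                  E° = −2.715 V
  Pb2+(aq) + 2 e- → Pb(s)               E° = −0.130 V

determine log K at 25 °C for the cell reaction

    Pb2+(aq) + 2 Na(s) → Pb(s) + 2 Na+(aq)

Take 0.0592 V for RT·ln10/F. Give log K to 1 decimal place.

log K = 87.3

The Pb²⁺/Pb couple is reduced (cathode); E°cell = −0.130 − (−2.715) = +2.585 V with n = 2.
At equilibrium E = 0, so log K = nE°cell / 0.0592 = (2)(+2.585) / 0.0592 = 87.3.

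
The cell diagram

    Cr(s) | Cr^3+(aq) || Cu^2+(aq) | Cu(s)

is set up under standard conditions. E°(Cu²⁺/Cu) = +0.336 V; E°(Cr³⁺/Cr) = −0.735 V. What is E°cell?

+1.071 V

By convention the left-hand electrode in cell notation is the anode (oxidation) and the right-hand electrode is the cathode (reduction).
E°cell = E°(right) − E°(left) = +0.336 − (−0.735) = +1.071 V.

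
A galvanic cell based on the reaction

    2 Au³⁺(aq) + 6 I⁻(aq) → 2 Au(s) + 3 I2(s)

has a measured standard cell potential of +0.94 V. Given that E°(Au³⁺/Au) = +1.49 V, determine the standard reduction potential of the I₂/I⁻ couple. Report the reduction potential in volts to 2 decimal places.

In the reaction as written the Au³⁺/Au couple is reduced (cathode) and I₂/I⁻ is oxidized (anode), so E°cell = E°(Au³⁺/Au) − E°(I₂/I⁻).
E°(I₂/I⁻) = E°(cathode) − E°cell = +1.49 − (+0.94) = +0.55 V.

+0.55 V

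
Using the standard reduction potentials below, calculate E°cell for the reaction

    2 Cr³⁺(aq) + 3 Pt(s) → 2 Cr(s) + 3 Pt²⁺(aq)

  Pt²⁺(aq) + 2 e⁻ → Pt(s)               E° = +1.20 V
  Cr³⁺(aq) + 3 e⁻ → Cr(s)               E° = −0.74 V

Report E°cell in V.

In the reaction as written, Cr³⁺(aq) is reduced (cathode) and Pt²⁺(aq) is produced by oxidation at the anode.
E°cell = E°(cathode) − E°(anode) = −0.74 − (+1.20) = −1.94 V.

−1.94 V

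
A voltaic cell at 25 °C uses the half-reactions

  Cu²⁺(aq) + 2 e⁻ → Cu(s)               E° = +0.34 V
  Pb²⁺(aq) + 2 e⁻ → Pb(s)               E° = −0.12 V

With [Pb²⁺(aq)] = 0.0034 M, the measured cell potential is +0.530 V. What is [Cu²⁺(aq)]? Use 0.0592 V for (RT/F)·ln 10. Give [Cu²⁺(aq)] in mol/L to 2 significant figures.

With Cu²⁺/Cu at the cathode and Pb²⁺/Pb at the anode, E°cell = +0.34 − (−0.12) = +0.46 V (n = 2).
Since E = E° − (0.0592/n)·log Q, log Q = n(E° − E)/0.0592 = −2.365.
For Cu²⁺(aq) + Pb(s) → Cu(s) + Pb²⁺(aq), the reaction quotient is Q = [Pb²⁺(aq)] / [Cu²⁺(aq)].
Substituting the known concentrations and solving, log [Cu²⁺(aq)] = −0.104 and [Cu²⁺(aq)] = 0.79 M.

0.79 M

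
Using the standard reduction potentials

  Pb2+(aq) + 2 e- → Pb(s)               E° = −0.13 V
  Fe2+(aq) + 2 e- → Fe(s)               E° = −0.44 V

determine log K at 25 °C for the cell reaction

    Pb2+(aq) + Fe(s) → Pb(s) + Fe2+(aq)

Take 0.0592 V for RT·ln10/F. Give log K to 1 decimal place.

The Pb²⁺/Pb couple is reduced (cathode); E°cell = −0.13 − (−0.44) = +0.31 V with n = 2.
At equilibrium E = 0, so log K = nE°cell / 0.0592 = (2)(+0.31) / 0.0592 = 10.5.

log K = 10.5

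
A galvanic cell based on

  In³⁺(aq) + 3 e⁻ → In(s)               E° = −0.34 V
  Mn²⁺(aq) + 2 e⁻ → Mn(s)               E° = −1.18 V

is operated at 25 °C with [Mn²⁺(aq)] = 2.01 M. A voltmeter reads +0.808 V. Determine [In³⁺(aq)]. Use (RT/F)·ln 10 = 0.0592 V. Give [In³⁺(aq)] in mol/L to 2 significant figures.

0.068 M

In³⁺/In is the cathode (higher E°); E°cell = −0.34 − (−1.18) = +0.84 V with n = 6.
Since E = E° − (0.0592/n)·log Q, log Q = n(E° − E)/0.0592 = 3.243.
For 2 In³⁺(aq) + 3 Mn(s) → 2 In(s) + 3 Mn²⁺(aq), the reaction quotient is Q = [Mn²⁺(aq)]^3 / [In³⁺(aq)]^2.
Substituting the known concentrations and solving, log [In³⁺(aq)] = −1.167 and [In³⁺(aq)] = 0.068 M.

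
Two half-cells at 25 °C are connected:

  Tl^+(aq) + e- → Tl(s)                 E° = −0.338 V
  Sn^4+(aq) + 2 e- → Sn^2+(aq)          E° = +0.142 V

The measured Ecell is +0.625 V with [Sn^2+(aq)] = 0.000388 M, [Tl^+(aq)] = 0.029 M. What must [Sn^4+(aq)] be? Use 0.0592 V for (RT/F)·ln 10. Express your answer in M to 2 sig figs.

With Sn⁴⁺/Sn²⁺ at the cathode and Tl⁺/Tl at the anode, E°cell = +0.142 − (−0.338) = +0.480 V (n = 2).
From the Nernst equation, log Q = n(E° − E)/0.0592 = 2·(+0.480 − (+0.625))/0.0592 = −4.899.
For Sn^4+(aq) + 2 Tl(s) → Sn^2+(aq) + 2 Tl^+(aq), the reaction quotient is Q = ([Sn^2+(aq)]·[Tl^+(aq)]^2) / [Sn^4+(aq)].
Isolating [Sn^4+(aq)] in Q = 10^{−4.899} yields log [Sn^4+(aq)] = −1.587, i.e. 0.026 M.

0.026 M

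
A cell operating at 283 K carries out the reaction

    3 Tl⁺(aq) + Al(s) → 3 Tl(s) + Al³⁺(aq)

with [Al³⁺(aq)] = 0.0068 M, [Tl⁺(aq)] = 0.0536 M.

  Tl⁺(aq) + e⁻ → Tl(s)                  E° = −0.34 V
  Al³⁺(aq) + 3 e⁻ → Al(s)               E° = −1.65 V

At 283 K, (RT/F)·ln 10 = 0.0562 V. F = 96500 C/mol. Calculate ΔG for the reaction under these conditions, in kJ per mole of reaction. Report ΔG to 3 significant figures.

The standard cell potential is −0.34 − (−1.65) = +1.31 V, with n = 3 electrons in the balanced equation.
Here Q = [Al³⁺(aq)] / [Tl⁺(aq)]^3 = 44.2 (log Q = 1.645), giving E = +1.31 − (0.0562/3)·(1.645) = +1.2792 V.
ΔG = −nFE = −(3)(96500)(+1.2792) J/mol = −370 kJ/mol.

−370 kJ/mol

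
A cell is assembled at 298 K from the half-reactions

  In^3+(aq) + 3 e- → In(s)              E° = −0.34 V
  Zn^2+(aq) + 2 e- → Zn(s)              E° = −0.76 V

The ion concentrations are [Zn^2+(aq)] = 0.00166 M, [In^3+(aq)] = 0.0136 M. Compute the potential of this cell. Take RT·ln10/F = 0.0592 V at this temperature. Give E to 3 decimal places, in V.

+0.465 V

Since E°(In³⁺/In) > E°(Zn²⁺/Zn), In³⁺/In serves as the cathode.
The standard potential is −0.34 − (−0.76) = +0.42 V and the balanced reaction transfers n = 6 electrons.
For the overall reaction 2 In^3+(aq) + 3 Zn(s) → 2 In(s) + 3 Zn^2+(aq), Q = [Zn^2+(aq)]^3 / [In^3+(aq)]^2 = 2.47×10^−5, giving log Q = −4.607.
Applying E = E° − (RT ln10/nF)·log Q gives +0.42 − (0.0592/6)(−4.607) = +0.465 V.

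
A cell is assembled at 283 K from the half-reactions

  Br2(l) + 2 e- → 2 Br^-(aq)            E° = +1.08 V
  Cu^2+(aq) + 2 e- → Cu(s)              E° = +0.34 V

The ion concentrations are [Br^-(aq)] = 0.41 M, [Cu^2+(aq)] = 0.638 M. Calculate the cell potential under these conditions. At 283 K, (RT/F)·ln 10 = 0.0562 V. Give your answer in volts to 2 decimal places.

Br₂/Br⁻ is reduced (cathode, E° = +1.08 V) and Cu²⁺/Cu is oxidized (anode).
E°cell = +1.08 − (+0.34) = +0.74 V, with n = 2 electrons transferred.
The balanced reaction is Br2(l) + Cu(s) → 2 Br^-(aq) + Cu^2+(aq), so Q = [Br^-(aq)]^2·[Cu^2+(aq)] = 0.107 and log Q = −0.970.
E = E° − (0.0562/n)·log Q = +0.74 − (0.0562/2)(−0.970) = +0.77 V.

+0.77 V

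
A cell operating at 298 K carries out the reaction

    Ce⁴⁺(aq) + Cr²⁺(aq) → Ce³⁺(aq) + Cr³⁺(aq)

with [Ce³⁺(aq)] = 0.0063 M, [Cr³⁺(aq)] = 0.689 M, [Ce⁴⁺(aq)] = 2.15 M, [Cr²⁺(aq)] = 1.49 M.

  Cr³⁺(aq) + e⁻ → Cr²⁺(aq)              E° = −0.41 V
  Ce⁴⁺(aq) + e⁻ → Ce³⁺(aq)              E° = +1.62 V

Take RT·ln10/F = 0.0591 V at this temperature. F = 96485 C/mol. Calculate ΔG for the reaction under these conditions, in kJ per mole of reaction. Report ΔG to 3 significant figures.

−212 kJ/mol

The standard cell potential is +1.62 − (−0.41) = +2.03 V, with n = 1 electron in the balanced equation.
Here Q = ([Ce³⁺(aq)]·[Cr³⁺(aq)]) / ([Ce⁴⁺(aq)]·[Cr²⁺(aq)]) = 0.00135 (log Q = −2.868), giving E = +2.03 − (0.0591/1)·(−2.868) = +2.1995 V.
Then ΔG = −nFE = −1 × 96485 × +2.1995 J/mol = −212 kJ/mol.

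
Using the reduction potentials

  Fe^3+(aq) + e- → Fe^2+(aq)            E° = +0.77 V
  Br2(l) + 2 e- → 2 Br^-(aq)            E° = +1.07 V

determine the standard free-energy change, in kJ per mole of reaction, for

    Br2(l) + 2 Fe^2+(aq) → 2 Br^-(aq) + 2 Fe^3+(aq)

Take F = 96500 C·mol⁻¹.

−57.9 kJ/mol

In the reaction as written Br2(l) is reduced, so the Br₂/Br⁻ couple is the cathode and Fe³⁺/Fe²⁺ is the anode.
E°cell = +1.07 − (+0.77) = +0.30 V; balancing electrons gives n = 2.
ΔG° = −nFE°cell = −(2)(96500)(+0.30) J/mol = −57.9 kJ/mol.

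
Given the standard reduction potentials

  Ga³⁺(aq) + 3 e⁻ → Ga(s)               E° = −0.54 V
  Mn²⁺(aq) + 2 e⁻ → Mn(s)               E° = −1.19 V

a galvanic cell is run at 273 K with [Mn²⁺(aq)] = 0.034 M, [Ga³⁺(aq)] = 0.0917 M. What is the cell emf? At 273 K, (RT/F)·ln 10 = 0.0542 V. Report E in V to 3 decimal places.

Ga³⁺/Ga is reduced (cathode, E° = −0.54 V) and Mn²⁺/Mn is oxidized (anode).
The standard potential is −0.54 − (−1.19) = +0.65 V and the balanced reaction transfers n = 6 electrons.
Balancing gives 2 Ga³⁺(aq) + 3 Mn(s) → 2 Ga(s) + 3 Mn²⁺(aq); hence Q = [Mn²⁺(aq)]^3 / [Ga³⁺(aq)]^2 = 0.00467 (log Q = −2.330).
Applying E = E° − (RT ln10/nF)·log Q gives +0.65 − (0.0542/6)(−2.330) = +0.671 V.

+0.671 V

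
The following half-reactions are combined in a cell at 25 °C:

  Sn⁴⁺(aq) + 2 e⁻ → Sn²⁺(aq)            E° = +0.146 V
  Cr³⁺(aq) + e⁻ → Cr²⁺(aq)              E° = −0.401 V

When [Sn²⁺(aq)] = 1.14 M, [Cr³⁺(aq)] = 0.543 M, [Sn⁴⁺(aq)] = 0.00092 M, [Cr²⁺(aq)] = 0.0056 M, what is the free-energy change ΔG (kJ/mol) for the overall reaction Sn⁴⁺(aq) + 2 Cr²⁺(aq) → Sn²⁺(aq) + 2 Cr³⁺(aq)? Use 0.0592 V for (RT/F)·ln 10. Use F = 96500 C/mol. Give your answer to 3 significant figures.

The standard cell potential is +0.146 − (−0.401) = +0.547 V, with n = 2 electrons in the balanced equation.
Q = ([Sn²⁺(aq)]·[Cr³⁺(aq)]^2) / ([Sn⁴⁺(aq)]·[Cr²⁺(aq)]^2) = 1.17×10^7, so log Q = 7.066 and E = +0.547 − (0.0592/2)(7.066) = +0.3378 V.
Then ΔG = −nFE = −2 × 96500 × +0.3378 J/mol = −65.2 kJ/mol.

−65.2 kJ/mol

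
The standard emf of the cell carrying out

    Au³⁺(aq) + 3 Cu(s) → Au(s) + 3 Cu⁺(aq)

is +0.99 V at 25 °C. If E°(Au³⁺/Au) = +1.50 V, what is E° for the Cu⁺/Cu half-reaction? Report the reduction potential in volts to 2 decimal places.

In the reaction as written the Au³⁺/Au couple is reduced (cathode) and Cu⁺/Cu is oxidized (anode), so E°cell = E°(Au³⁺/Au) − E°(Cu⁺/Cu).
E°(Cu⁺/Cu) = E°(cathode) − E°cell = +1.50 − (+0.99) = +0.51 V.

+0.51 V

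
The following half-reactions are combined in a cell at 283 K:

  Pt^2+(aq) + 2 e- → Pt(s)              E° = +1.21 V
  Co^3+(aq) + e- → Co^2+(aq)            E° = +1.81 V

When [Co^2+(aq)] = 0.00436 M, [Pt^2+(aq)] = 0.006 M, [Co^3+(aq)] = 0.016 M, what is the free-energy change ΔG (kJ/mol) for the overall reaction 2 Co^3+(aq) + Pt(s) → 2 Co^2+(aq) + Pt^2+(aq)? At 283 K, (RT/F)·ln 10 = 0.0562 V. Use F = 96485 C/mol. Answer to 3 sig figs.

The standard cell potential is +1.81 − (+1.21) = +0.60 V, with n = 2 electrons in the balanced equation.
The reaction quotient is ([Co^2+(aq)]^2·[Pt^2+(aq)]) / [Co^3+(aq)]^2 = 0.000446; by Nernst, E = +0.60 − (0.0562/2)(−3.351) = +0.6942 V.
ΔG = −nFE = −(2)(96485)(+0.6942) J/mol = −134 kJ/mol.

−134 kJ/mol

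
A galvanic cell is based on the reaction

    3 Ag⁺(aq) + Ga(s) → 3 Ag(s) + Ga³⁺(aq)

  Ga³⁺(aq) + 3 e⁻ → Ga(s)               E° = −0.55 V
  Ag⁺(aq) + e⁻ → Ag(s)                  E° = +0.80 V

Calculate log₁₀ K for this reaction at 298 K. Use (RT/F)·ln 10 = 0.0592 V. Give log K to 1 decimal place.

The Ag⁺/Ag couple is reduced (cathode); E°cell = +0.80 − (−0.55) = +1.35 V with n = 3.
At equilibrium E = 0, so log K = nE°cell / 0.0592 = (3)(+1.35) / 0.0592 = 68.4.

log K = 68.4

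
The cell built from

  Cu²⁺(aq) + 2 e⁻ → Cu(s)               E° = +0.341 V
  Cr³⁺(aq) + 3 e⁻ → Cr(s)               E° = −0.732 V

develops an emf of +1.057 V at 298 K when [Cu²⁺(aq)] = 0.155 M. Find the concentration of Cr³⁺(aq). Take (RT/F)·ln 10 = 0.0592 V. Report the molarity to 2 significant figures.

0.39 M

The Cu²⁺/Cu couple has the larger reduction potential, so it is the cathode: E°cell = +0.341 − (−0.732) = +1.073 V and n = 6.
Since E = E° − (0.0592/n)·log Q, log Q = n(E° − E)/0.0592 = 1.622.
For 3 Cu²⁺(aq) + 2 Cr(s) → 3 Cu(s) + 2 Cr³⁺(aq), the reaction quotient is Q = [Cr³⁺(aq)]^2 / [Cu²⁺(aq)]^3.
Solving for the unknown gives log [Cr³⁺(aq)] = −0.404, so [Cr³⁺(aq)] ≈ 0.39 M.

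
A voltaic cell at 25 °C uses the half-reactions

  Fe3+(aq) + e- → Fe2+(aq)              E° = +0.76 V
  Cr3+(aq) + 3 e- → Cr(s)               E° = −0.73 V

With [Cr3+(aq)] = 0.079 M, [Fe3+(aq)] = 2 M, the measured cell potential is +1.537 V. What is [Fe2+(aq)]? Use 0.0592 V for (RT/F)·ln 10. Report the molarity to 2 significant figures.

With Fe³⁺/Fe²⁺ at the cathode and Cr³⁺/Cr at the anode, E°cell = +0.76 − (−0.73) = +1.49 V (n = 3).
From the Nernst equation, log Q = n(E° − E)/0.0592 = 3·(+1.49 − (+1.537))/0.0592 = −2.382.
For 3 Fe3+(aq) + Cr(s) → 3 Fe2+(aq) + Cr3+(aq), the reaction quotient is Q = ([Fe2+(aq)]^3·[Cr3+(aq)]) / [Fe3+(aq)]^3.
Substituting the known concentrations and solving, log [Fe2+(aq)] = −0.126 and [Fe2+(aq)] = 0.75 M.

0.75 M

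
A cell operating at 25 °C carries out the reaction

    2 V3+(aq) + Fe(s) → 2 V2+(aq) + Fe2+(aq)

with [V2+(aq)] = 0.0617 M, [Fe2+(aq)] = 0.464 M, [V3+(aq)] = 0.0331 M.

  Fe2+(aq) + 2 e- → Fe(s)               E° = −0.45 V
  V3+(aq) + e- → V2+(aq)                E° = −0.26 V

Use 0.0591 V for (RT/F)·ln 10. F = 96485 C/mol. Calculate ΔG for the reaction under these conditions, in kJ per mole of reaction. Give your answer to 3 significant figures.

−35.5 kJ/mol

E°cell = −0.26 − (−0.45) = +0.19 V; the balanced reaction transfers n = 2 electrons.
Here Q = ([V2+(aq)]^2·[Fe2+(aq)]) / [V3+(aq)]^2 = 1.61 (log Q = 0.207), giving E = +0.19 − (0.0591/2)·(0.207) = +0.1839 V.
Finally ΔG = −nFE = −(2)(96485 C/mol)(+0.1839 V) = −35.5 kJ/mol.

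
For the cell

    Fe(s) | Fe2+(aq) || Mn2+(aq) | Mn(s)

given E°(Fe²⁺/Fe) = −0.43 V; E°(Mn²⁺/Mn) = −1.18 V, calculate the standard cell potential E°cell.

By convention the left-hand electrode in cell notation is the anode (oxidation) and the right-hand electrode is the cathode (reduction).
E°cell = E°(right) − E°(left) = −1.18 − (−0.43) = −0.75 V.
The negative sign shows that, as written, the cell would require an external voltage to drive the reaction.

−0.75 V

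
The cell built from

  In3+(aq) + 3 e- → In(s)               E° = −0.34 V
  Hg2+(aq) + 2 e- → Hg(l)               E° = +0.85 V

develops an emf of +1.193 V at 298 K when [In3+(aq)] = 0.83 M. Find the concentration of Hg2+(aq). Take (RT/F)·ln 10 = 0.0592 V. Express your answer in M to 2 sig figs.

Hg²⁺/Hg is the cathode (higher E°); E°cell = +0.85 − (−0.34) = +1.19 V with n = 6.
Since E = E° − (0.0592/n)·log Q, log Q = n(E° − E)/0.0592 = −0.304.
The balanced reaction is 3 Hg2+(aq) + 2 In(s) → 3 Hg(l) + 2 In3+(aq), so Q = [In3+(aq)]^2 / [Hg2+(aq)]^3.
Substituting the known concentrations and solving, log [Hg2+(aq)] = 0.047 and [Hg2+(aq)] = 1.1 M.

1.1 M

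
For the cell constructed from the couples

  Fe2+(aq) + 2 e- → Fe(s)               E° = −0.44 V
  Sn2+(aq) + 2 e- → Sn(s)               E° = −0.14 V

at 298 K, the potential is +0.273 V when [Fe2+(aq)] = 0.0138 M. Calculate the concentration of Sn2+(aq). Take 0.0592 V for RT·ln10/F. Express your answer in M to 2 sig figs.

The Sn²⁺/Sn couple has the larger reduction potential, so it is the cathode: E°cell = −0.14 − (−0.44) = +0.30 V and n = 2.
Rearranging E = E° − (0.0592/n)·log Q gives log Q = 2(+0.30 − (+0.273))/0.0592 = 0.912.
Balancing electrons gives Sn2+(aq) + Fe(s) → Sn(s) + Fe2+(aq); thus Q = [Fe2+(aq)] / [Sn2+(aq)].
Isolating [Sn2+(aq)] in Q = 10^{0.912} yields log [Sn2+(aq)] = −2.772, i.e. 0.0017 M.

0.0017 M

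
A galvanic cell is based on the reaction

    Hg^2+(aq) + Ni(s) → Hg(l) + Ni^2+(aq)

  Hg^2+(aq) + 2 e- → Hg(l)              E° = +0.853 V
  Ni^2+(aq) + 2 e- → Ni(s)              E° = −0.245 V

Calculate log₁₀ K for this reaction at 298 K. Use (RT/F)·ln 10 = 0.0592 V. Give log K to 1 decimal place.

The Hg²⁺/Hg couple is reduced (cathode); E°cell = +0.853 − (−0.245) = +1.098 V with n = 2.
At equilibrium E = 0, so log K = nE°cell / 0.0592 = (2)(+1.098) / 0.0592 = 37.1.

log K = 37.1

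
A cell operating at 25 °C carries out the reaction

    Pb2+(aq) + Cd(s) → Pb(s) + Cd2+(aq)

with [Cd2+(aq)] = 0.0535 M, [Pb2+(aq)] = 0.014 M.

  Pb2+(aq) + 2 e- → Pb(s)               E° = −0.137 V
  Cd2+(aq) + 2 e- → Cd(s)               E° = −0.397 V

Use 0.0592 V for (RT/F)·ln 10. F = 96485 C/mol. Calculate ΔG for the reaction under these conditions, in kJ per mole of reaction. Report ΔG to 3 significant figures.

The standard cell potential is −0.137 − (−0.397) = +0.260 V, with n = 2 electrons in the balanced equation.
Here Q = [Cd2+(aq)] / [Pb2+(aq)] = 3.82 (log Q = 0.582), giving E = +0.260 − (0.0592/2)·(0.582) = +0.2428 V.
Finally ΔG = −nFE = −(2)(96485 C/mol)(+0.2428 V) = −46.9 kJ/mol.

−46.9 kJ/mol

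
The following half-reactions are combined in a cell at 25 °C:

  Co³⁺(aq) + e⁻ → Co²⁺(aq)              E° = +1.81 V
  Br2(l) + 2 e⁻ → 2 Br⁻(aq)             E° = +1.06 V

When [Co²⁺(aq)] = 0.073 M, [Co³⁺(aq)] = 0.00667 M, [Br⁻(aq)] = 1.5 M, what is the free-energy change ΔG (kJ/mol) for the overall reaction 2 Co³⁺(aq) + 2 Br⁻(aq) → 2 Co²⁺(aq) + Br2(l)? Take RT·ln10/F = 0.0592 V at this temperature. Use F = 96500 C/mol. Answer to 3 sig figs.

The standard cell potential is +1.81 − (+1.06) = +0.75 V, with n = 2 electrons in the balanced equation.
Q = [Co²⁺(aq)]^2 / ([Co³⁺(aq)]^2·[Br⁻(aq)]^2) = 53.2, so log Q = 1.726 and E = +0.75 − (0.0592/2)(1.726) = +0.6989 V.
Finally ΔG = −nFE = −(2)(96500 C/mol)(+0.6989 V) = −135 kJ/mol.

−135 kJ/mol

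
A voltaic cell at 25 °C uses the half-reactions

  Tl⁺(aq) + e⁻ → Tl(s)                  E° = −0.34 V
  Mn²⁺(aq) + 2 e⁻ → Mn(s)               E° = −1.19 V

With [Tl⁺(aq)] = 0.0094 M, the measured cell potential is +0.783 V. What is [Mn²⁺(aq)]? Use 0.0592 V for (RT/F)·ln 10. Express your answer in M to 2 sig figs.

With Tl⁺/Tl at the cathode and Mn²⁺/Mn at the anode, E°cell = −0.34 − (−1.19) = +0.85 V (n = 2).
Since E = E° − (0.0592/n)·log Q, log Q = n(E° − E)/0.0592 = 2.264.
The balanced reaction is 2 Tl⁺(aq) + Mn(s) → 2 Tl(s) + Mn²⁺(aq), so Q = [Mn²⁺(aq)] / [Tl⁺(aq)]^2.
Solving for the unknown gives log [Mn²⁺(aq)] = −1.790, so [Mn²⁺(aq)] ≈ 0.016 M.

0.016 M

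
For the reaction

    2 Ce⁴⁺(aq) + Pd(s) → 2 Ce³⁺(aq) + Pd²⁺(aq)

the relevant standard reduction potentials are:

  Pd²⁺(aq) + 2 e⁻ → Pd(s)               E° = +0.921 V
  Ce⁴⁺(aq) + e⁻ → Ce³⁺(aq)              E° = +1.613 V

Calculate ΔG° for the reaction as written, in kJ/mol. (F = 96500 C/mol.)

In the reaction as written Ce⁴⁺(aq) is reduced, so the Ce⁴⁺/Ce³⁺ couple is the cathode and Pd²⁺/Pd is the anode.
E°cell = +1.613 − (+0.921) = +0.692 V; balancing electrons gives n = 2.
ΔG° = −nFE°cell = −(2)(96500)(+0.692) J/mol = −134 kJ/mol.

−134 kJ/mol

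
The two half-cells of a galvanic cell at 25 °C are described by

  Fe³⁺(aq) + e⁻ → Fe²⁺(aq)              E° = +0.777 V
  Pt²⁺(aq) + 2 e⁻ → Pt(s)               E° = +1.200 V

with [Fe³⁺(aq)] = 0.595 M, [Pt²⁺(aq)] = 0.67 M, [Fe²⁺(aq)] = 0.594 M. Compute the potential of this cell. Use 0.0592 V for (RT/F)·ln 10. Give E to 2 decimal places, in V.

The Pt²⁺/Pt couple has the more positive E°, so it is the cathode; Fe³⁺/Fe²⁺ is the anode.
E°cell = +1.200 − (+0.777) = +0.423 V, with n = 2 electrons transferred.
For the overall reaction Pt²⁺(aq) + 2 Fe²⁺(aq) → Pt(s) + 2 Fe³⁺(aq), Q = [Fe³⁺(aq)]^2 / ([Pt²⁺(aq)]·[Fe²⁺(aq)]^2) = 1.5, giving log Q = 0.175.
Applying E = E° − (RT ln10/nF)·log Q gives +0.423 − (0.0592/2)(0.175) = +0.42 V.

+0.42 V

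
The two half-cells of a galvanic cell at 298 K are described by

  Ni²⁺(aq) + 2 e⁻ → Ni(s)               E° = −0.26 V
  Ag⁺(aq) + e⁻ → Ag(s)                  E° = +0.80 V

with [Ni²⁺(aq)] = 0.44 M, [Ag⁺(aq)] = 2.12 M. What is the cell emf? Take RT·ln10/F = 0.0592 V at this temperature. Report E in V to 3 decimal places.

Since E°(Ag⁺/Ag) > E°(Ni²⁺/Ni), Ag⁺/Ag serves as the cathode.
The standard potential is +0.80 − (−0.26) = +1.06 V and the balanced reaction transfers n = 2 electrons.
For the overall reaction 2 Ag⁺(aq) + Ni(s) → 2 Ag(s) + Ni²⁺(aq), Q = [Ni²⁺(aq)] / [Ag⁺(aq)]^2 = 0.0979, giving log Q = −1.009.
By the Nernst equation, E = +1.06 − (0.0592/2)·(−1.009) = +1.090 V.

+1.090 V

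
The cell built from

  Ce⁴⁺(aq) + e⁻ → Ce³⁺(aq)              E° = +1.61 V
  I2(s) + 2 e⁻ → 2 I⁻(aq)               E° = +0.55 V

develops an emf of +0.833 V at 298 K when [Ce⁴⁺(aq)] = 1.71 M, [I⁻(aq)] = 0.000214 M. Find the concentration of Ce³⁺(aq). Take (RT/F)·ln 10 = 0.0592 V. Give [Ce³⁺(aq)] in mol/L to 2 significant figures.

Ce⁴⁺/Ce³⁺ is the cathode (higher E°); E°cell = +1.61 − (+0.55) = +1.06 V with n = 2.
Since E = E° − (0.0592/n)·log Q, log Q = n(E° − E)/0.0592 = 7.669.
Balancing electrons gives 2 Ce⁴⁺(aq) + 2 I⁻(aq) → 2 Ce³⁺(aq) + I2(s); thus Q = [Ce³⁺(aq)]^2 / ([Ce⁴⁺(aq)]^2·[I⁻(aq)]^2).
Isolating [Ce³⁺(aq)] in Q = 10^{7.669} yields log [Ce³⁺(aq)] = 0.398, i.e. 2.5 M.

2.5 M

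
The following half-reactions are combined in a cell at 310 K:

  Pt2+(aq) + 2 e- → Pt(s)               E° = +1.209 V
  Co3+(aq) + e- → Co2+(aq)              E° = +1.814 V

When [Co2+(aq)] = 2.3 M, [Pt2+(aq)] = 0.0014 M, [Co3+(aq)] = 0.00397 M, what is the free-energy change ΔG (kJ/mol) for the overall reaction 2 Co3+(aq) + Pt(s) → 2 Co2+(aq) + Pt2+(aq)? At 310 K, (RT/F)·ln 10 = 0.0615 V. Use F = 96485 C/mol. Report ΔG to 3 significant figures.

−101 kJ/mol

The standard cell potential is +1.814 − (+1.209) = +0.605 V, with n = 2 electrons in the balanced equation.
Q = ([Co2+(aq)]^2·[Pt2+(aq)]) / [Co3+(aq)]^2 = 470, so log Q = 2.672 and E = +0.605 − (0.0615/2)(2.672) = +0.5228 V.
ΔG = −nFE = −(2)(96485)(+0.5228) J/mol = −101 kJ/mol.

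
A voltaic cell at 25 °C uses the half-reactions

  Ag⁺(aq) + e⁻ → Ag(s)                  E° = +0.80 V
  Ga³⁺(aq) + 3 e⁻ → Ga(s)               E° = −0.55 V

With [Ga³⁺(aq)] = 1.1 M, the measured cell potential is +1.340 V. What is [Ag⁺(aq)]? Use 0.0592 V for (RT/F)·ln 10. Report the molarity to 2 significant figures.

0.70 M

With Ag⁺/Ag at the cathode and Ga³⁺/Ga at the anode, E°cell = +0.80 − (−0.55) = +1.35 V (n = 3).
Since E = E° − (0.0592/n)·log Q, log Q = n(E° − E)/0.0592 = 0.507.
Balancing electrons gives 3 Ag⁺(aq) + Ga(s) → 3 Ag(s) + Ga³⁺(aq); thus Q = [Ga³⁺(aq)] / [Ag⁺(aq)]^3.
Solving for the unknown gives log [Ag⁺(aq)] = −0.155, so [Ag⁺(aq)] ≈ 0.70 M.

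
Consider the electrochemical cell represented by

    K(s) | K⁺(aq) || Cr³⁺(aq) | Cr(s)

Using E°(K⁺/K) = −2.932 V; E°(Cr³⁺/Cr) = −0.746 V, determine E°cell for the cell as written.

+2.186 V

By convention the left-hand electrode in cell notation is the anode (oxidation) and the right-hand electrode is the cathode (reduction).
E°cell = E°(right) − E°(left) = −0.746 − (−2.932) = +2.186 V.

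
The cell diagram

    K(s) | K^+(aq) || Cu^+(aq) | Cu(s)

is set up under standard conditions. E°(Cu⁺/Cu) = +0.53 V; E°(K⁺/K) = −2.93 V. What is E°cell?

By convention the left-hand electrode in cell notation is the anode (oxidation) and the right-hand electrode is the cathode (reduction).
E°cell = E°(right) − E°(left) = +0.53 − (−2.93) = +3.46 V.

+3.46 V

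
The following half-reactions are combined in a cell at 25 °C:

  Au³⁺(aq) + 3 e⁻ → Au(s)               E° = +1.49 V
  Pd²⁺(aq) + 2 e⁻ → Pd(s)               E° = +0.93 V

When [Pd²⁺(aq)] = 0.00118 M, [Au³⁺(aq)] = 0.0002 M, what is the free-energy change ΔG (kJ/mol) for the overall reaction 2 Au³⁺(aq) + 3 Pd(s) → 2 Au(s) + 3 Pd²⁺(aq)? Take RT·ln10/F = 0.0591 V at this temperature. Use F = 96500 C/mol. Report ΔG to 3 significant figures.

−332 kJ/mol

With Au³⁺/Au reduced at the cathode, E°cell = +1.49 − (+0.93) = +0.56 V and n = 6.
Here Q = [Pd²⁺(aq)]^3 / [Au³⁺(aq)]^2 = 0.0411 (log Q = −1.386), giving E = +0.56 − (0.0591/6)·(−1.386) = +0.5737 V.
ΔG = −nFE = −(6)(96500)(+0.5737) J/mol = −332 kJ/mol.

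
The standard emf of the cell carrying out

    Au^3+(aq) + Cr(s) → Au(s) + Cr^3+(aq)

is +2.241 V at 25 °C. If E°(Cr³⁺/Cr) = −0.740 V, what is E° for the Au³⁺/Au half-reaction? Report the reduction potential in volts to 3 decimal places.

In the reaction as written the Au³⁺/Au couple is reduced (cathode) and Cr³⁺/Cr is oxidized (anode), so E°cell = E°(Au³⁺/Au) − E°(Cr³⁺/Cr).
E°(Au³⁺/Au) = E°cell + E°(anode) = +2.241 + (−0.740) = +1.501 V.

+1.501 V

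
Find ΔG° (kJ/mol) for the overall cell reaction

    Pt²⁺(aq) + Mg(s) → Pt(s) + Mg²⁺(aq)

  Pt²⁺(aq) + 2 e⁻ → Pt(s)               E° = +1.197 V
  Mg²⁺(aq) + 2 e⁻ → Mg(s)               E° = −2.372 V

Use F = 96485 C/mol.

In the reaction as written Pt²⁺(aq) is reduced, so the Pt²⁺/Pt couple is the cathode and Mg²⁺/Mg is the anode.
E°cell = +1.197 − (−2.372) = +3.569 V; balancing electrons gives n = 2.
ΔG° = −nFE°cell = −(2)(96485)(+3.569) J/mol = −689 kJ/mol.

−689 kJ/mol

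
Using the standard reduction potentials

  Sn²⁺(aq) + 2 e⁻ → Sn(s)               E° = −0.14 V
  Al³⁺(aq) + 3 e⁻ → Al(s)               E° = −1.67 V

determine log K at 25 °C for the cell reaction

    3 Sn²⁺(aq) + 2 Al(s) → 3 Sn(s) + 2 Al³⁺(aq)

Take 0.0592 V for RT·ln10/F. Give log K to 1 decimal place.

log K = 155.1

The Sn²⁺/Sn couple is reduced (cathode); E°cell = −0.14 − (−1.67) = +1.53 V with n = 6.
At equilibrium E = 0, so log K = nE°cell / 0.0592 = (6)(+1.53) / 0.0592 = 155.1.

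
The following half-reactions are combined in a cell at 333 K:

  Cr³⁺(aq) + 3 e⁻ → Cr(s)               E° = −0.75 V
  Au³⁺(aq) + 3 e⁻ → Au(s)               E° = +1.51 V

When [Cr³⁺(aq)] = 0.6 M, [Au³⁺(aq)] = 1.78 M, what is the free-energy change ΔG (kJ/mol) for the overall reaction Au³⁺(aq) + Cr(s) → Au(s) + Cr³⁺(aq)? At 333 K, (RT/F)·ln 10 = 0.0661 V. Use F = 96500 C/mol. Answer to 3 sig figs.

With Au³⁺/Au reduced at the cathode, E°cell = +1.51 − (−0.75) = +2.26 V and n = 3.
Q = [Cr³⁺(aq)] / [Au³⁺(aq)] = 0.337, so log Q = −0.472 and E = +2.26 − (0.0661/3)(−0.472) = +2.2704 V.
Finally ΔG = −nFE = −(3)(96500 C/mol)(+2.2704 V) = −657 kJ/mol.

−657 kJ/mol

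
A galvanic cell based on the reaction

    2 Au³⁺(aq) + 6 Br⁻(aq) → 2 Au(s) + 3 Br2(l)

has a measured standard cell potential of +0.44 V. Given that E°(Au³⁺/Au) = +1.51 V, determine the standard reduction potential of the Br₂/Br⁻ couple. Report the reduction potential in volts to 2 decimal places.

In the reaction as written the Au³⁺/Au couple is reduced (cathode) and Br₂/Br⁻ is oxidized (anode), so E°cell = E°(Au³⁺/Au) − E°(Br₂/Br⁻).
E°(Br₂/Br⁻) = E°(cathode) − E°cell = +1.51 − (+0.44) = +1.07 V.

+1.07 V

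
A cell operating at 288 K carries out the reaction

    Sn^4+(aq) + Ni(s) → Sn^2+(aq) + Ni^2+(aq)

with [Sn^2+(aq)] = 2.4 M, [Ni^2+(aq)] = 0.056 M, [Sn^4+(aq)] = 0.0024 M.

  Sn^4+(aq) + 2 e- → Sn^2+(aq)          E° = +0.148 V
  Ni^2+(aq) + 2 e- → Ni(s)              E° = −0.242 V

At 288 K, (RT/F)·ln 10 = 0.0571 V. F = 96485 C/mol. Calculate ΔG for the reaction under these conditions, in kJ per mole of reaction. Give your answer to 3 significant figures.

−65.6 kJ/mol

The standard cell potential is +0.148 − (−0.242) = +0.390 V, with n = 2 electrons in the balanced equation.
Here Q = ([Sn^2+(aq)]·[Ni^2+(aq)]) / [Sn^4+(aq)] = 56 (log Q = 1.748), giving E = +0.390 − (0.0571/2)·(1.748) = +0.3401 V.
Finally ΔG = −nFE = −(2)(96485 C/mol)(+0.3401 V) = −65.6 kJ/mol.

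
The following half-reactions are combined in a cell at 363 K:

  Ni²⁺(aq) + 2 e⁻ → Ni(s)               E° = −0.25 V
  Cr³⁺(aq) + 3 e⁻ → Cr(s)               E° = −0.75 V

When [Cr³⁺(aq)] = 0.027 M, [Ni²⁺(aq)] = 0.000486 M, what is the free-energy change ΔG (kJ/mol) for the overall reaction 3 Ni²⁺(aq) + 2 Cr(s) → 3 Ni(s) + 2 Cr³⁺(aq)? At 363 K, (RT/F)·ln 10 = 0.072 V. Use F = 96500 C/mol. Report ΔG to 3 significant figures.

E°cell = −0.25 − (−0.75) = +0.50 V; the balanced reaction transfers n = 6 electrons.
Q = [Cr³⁺(aq)]^2 / [Ni²⁺(aq)]^3 = 6.35×10^6, so log Q = 6.803 and E = +0.50 − (0.072/6)(6.803) = +0.4184 V.
Finally ΔG = −nFE = −(6)(96500 C/mol)(+0.4184 V) = −242 kJ/mol.

−242 kJ/mol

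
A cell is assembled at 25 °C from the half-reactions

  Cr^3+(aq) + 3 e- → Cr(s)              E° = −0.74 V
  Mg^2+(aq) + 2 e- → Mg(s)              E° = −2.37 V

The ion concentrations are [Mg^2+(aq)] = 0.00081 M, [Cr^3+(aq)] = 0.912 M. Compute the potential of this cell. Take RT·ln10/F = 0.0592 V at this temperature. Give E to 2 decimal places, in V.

+1.72 V

Cr³⁺/Cr is reduced (cathode, E° = −0.74 V) and Mg²⁺/Mg is oxidized (anode).
The standard potential is −0.74 − (−2.37) = +1.63 V and the balanced reaction transfers n = 6 electrons.
Balancing gives 2 Cr^3+(aq) + 3 Mg(s) → 2 Cr(s) + 3 Mg^2+(aq); hence Q = [Mg^2+(aq)]^3 / [Cr^3+(aq)]^2 = 6.39×10^−10 (log Q = −9.195).
Applying E = E° − (RT ln10/nF)·log Q gives +1.63 − (0.0592/6)(−9.195) = +1.72 V.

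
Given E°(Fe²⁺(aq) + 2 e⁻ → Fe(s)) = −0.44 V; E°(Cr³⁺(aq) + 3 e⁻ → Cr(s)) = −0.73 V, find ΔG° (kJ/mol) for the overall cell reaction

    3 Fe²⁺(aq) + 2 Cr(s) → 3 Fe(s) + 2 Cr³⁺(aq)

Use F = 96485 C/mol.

−168 kJ/mol

In the reaction as written Fe²⁺(aq) is reduced, so the Fe²⁺/Fe couple is the cathode and Cr³⁺/Cr is the anode.
E°cell = −0.44 − (−0.73) = +0.29 V; balancing electrons gives n = 6.
ΔG° = −nFE°cell = −(6)(96485)(+0.29) J/mol = −168 kJ/mol.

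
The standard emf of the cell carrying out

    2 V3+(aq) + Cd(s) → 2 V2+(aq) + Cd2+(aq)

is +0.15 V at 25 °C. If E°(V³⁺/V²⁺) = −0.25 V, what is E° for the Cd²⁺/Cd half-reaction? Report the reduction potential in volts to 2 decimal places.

−0.40 V

In the reaction as written the V³⁺/V²⁺ couple is reduced (cathode) and Cd²⁺/Cd is oxidized (anode), so E°cell = E°(V³⁺/V²⁺) − E°(Cd²⁺/Cd).
E°(Cd²⁺/Cd) = E°(cathode) − E°cell = −0.25 − (+0.15) = −0.40 V.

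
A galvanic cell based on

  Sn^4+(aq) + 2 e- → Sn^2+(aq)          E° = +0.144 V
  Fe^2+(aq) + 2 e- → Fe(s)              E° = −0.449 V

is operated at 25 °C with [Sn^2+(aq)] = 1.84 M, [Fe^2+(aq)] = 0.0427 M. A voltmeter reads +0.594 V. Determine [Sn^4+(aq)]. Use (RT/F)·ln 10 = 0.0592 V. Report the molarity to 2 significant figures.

0.085 M

The Sn⁴⁺/Sn²⁺ couple has the larger reduction potential, so it is the cathode: E°cell = +0.144 − (−0.449) = +0.593 V and n = 2.
Since E = E° − (0.0592/n)·log Q, log Q = n(E° − E)/0.0592 = −0.034.
The balanced reaction is Sn^4+(aq) + Fe(s) → Sn^2+(aq) + Fe^2+(aq), so Q = ([Sn^2+(aq)]·[Fe^2+(aq)]) / [Sn^4+(aq)].
Solving for the unknown gives log [Sn^4+(aq)] = −1.071, so [Sn^4+(aq)] ≈ 0.085 M.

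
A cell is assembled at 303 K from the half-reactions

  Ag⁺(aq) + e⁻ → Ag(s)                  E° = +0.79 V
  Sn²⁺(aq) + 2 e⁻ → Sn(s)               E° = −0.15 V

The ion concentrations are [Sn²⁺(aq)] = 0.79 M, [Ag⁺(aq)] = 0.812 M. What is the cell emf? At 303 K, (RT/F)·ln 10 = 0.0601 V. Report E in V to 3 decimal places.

Ag⁺/Ag is reduced (cathode, E° = +0.79 V) and Sn²⁺/Sn is oxidized (anode).
E°cell = +0.79 − (−0.15) = +0.94 V, with n = 2 electrons transferred.
For the overall reaction 2 Ag⁺(aq) + Sn(s) → 2 Ag(s) + Sn²⁺(aq), Q = [Sn²⁺(aq)] / [Ag⁺(aq)]^2 = 1.2, giving log Q = 0.079.
By the Nernst equation, E = +0.94 − (0.0601/2)·(0.079) = +0.938 V.

+0.938 V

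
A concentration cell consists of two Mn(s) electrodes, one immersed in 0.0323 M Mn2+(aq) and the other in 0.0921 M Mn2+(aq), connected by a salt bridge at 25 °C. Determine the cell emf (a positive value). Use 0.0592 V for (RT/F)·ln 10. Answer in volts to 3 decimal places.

0.013 V

For a concentration cell E°cell = 0, since both electrodes use the same couple.
The compartment with the higher Mn2+(aq) concentration (0.0921 M) acts as the cathode; ions are reduced there and produced at the dilute (0.0323 M) anode.
With n = 2, Ecell = −(0.0592/2)·log([dilute]/[conc]) = −(0.0592/2)·log(0.0323/0.0921) = +0.013 V.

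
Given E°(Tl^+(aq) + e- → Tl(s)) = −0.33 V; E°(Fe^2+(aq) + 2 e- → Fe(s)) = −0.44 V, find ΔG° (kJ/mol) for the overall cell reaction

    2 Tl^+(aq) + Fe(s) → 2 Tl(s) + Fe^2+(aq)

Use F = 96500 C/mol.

−21.2 kJ/mol

In the reaction as written Tl^+(aq) is reduced, so the Tl⁺/Tl couple is the cathode and Fe²⁺/Fe is the anode.
E°cell = −0.33 − (−0.44) = +0.11 V; balancing electrons gives n = 2.
ΔG° = −nFE°cell = −(2)(96500)(+0.11) J/mol = −21.2 kJ/mol.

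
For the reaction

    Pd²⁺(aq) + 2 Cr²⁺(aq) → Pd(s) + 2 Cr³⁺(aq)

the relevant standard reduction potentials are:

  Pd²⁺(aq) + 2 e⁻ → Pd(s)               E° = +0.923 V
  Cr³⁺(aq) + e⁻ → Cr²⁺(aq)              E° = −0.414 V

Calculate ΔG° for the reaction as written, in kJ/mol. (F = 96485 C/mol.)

In the reaction as written Pd²⁺(aq) is reduced, so the Pd²⁺/Pd couple is the cathode and Cr³⁺/Cr²⁺ is the anode.
E°cell = +0.923 − (−0.414) = +1.337 V; balancing electrons gives n = 2.
ΔG° = −nFE°cell = −(2)(96485)(+1.337) J/mol = −258 kJ/mol.

−258 kJ/mol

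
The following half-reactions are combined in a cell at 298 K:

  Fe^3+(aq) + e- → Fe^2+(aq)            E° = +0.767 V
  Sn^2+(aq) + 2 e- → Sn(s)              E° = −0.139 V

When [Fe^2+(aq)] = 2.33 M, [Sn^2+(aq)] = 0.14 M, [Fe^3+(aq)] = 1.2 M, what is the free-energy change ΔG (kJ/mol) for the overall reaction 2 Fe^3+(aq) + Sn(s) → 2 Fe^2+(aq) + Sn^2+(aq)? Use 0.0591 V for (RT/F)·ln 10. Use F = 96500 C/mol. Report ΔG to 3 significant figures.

The standard cell potential is +0.767 − (−0.139) = +0.906 V, with n = 2 electrons in the balanced equation.
Q = ([Fe^2+(aq)]^2·[Sn^2+(aq)]) / [Fe^3+(aq)]^2 = 0.528, so log Q = −0.278 and E = +0.906 − (0.0591/2)(−0.278) = +0.9142 V.
Then ΔG = −nFE = −2 × 96500 × +0.9142 J/mol = −176 kJ/mol.

−176 kJ/mol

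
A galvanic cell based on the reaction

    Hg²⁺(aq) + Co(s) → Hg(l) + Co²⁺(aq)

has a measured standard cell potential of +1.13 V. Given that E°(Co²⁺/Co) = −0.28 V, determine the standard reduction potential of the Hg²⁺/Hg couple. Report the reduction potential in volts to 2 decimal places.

In the reaction as written the Hg²⁺/Hg couple is reduced (cathode) and Co²⁺/Co is oxidized (anode), so E°cell = E°(Hg²⁺/Hg) − E°(Co²⁺/Co).
E°(Hg²⁺/Hg) = E°cell + E°(anode) = +1.13 + (−0.28) = +0.85 V.

+0.85 V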